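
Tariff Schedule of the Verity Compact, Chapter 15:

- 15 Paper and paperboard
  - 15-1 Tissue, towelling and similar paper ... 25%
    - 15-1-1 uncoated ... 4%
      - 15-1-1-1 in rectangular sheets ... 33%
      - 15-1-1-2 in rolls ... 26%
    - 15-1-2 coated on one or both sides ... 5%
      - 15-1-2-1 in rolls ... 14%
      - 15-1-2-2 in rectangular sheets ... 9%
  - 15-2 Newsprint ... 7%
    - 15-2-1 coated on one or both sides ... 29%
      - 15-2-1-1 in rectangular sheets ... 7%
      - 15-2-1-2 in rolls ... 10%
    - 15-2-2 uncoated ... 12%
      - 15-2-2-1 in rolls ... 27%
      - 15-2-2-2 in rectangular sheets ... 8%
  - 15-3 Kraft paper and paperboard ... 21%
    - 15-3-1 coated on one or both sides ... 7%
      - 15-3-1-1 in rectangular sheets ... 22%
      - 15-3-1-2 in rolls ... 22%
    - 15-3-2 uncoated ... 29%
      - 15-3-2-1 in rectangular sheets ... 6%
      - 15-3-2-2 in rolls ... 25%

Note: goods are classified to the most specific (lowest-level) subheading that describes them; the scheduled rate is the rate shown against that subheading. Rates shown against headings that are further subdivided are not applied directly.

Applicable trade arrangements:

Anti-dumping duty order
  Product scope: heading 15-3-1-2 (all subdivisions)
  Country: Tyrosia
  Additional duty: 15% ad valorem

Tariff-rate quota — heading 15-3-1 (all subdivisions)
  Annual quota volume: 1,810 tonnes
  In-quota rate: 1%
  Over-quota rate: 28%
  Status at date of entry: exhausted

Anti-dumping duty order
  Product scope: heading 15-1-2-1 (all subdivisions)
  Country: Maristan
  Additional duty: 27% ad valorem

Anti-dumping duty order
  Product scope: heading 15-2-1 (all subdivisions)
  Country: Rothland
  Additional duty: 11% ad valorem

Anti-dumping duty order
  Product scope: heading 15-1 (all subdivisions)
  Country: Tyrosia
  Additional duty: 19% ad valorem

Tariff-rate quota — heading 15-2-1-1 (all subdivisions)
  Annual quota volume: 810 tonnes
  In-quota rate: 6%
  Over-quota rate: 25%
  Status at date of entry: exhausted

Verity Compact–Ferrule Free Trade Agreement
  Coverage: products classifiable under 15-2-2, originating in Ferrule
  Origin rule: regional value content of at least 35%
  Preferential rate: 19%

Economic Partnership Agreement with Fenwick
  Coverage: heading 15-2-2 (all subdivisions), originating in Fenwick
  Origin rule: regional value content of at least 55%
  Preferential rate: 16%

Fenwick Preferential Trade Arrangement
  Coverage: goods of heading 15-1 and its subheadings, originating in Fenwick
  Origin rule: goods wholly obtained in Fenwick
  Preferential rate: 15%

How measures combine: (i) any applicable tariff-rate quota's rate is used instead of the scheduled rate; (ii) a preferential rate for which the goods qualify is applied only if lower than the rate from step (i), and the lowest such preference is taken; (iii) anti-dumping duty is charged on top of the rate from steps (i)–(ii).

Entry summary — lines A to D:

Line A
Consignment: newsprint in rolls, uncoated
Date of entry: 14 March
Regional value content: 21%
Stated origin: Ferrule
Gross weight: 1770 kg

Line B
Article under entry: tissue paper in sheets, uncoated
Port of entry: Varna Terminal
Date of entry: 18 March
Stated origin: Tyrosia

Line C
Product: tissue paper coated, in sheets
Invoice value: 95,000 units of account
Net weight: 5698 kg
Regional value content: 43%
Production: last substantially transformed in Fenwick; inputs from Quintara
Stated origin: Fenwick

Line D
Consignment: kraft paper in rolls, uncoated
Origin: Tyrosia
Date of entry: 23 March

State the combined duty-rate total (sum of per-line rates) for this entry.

Line A: newsprint → 15-2; uncoated → 15-2-2; in rolls → 15-2-2-1. Scheduled 27%. Ferrule agreement on 15-2-2: RVC < 35%. → 27%.
Line B: tissue paper → 15-1; uncoated → 15-1-1; in sheets → 15-1-1-1. Scheduled 33%. anti-dumping (Tyrosia, 15-1): +19%; total 33% + 19% = 52%. → 52%.
Line C: tissue paper → 15-1; coated → 15-1-2; in sheets → 15-1-2-2. Scheduled 9%. Fenwick agreement on 15-2-2: 15-1-2-2 not covered; Fenwick agreement on 15-1: not wholly obtained. → 9%.
Line D: kraft paper → 15-3; uncoated → 15-3-2; in rolls → 15-3-2-2. Scheduled 25%. No special measure applies. → 25%.
Sum: 27% + 52% + 9% + 25% = 113%.

113%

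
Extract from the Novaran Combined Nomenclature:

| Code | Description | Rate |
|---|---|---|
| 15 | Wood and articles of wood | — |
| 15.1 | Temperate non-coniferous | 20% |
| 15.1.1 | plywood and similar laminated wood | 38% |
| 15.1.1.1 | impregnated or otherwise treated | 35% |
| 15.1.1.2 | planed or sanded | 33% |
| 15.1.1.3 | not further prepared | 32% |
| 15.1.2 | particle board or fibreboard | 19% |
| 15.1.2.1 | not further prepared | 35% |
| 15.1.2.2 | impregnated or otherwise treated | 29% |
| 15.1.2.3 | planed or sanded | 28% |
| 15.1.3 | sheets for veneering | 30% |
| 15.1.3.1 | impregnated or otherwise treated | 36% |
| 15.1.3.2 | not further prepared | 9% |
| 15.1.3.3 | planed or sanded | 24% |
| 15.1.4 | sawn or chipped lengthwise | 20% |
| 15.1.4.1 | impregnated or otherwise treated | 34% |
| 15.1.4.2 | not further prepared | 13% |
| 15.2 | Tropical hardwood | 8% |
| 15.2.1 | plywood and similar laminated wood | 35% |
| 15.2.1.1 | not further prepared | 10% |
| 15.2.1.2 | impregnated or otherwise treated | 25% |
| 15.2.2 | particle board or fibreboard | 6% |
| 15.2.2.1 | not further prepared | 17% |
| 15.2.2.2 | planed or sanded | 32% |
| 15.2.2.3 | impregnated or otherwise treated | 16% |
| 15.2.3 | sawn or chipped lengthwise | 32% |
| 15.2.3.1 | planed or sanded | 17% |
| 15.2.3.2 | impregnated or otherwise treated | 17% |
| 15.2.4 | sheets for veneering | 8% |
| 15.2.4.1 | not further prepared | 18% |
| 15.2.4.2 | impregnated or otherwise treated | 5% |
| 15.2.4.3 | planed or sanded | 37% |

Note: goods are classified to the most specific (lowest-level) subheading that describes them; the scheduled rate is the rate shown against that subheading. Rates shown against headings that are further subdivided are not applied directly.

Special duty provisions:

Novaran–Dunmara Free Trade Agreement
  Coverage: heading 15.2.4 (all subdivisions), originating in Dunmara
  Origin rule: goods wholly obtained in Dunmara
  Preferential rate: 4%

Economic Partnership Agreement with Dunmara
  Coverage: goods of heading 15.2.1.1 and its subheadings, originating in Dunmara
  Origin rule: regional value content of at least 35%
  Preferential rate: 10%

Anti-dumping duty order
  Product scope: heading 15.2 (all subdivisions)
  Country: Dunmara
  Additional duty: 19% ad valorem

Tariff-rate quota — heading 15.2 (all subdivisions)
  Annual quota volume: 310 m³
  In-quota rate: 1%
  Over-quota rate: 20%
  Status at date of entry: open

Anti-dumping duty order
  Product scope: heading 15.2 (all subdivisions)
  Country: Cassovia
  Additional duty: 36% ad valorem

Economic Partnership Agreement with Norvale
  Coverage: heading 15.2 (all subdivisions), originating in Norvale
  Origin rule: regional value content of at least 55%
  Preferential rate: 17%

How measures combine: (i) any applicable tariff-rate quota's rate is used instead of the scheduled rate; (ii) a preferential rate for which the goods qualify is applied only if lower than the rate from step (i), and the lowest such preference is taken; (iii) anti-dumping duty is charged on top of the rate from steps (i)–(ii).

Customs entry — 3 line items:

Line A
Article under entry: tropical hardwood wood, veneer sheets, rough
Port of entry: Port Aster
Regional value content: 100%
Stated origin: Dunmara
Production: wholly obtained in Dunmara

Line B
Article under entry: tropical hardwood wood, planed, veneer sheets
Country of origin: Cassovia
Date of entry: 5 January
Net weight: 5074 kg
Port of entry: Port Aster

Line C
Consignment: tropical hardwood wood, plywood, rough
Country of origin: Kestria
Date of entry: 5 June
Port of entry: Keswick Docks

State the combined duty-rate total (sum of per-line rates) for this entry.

Line A: tropical hardwood → 15.2; veneer sheets → 15.2.4; rough → 15.2.4.1. Scheduled 18%. quota on 15.2 open → in-quota 1%; Dunmara agreement on 15.2.4: wholly obtained → 4% available; Dunmara agreement on 15.2.1.1: 15.2.4.1 not covered; preference 4% not lower than 1% → no reduction; anti-dumping (Dunmara, 15.2): +19%; total 1% + 19% = 20%. → 20%.
Line B: tropical hardwood → 15.2; veneer sheets → 15.2.4; planed → 15.2.4.3. Scheduled 37%. quota on 15.2 open → in-quota 1%; anti-dumping (Cassovia, 15.2): +36%; total 1% + 36% = 37%. → 37%.
Line C: tropical hardwood → 15.2; plywood → 15.2.1; rough → 15.2.1.1. Scheduled 10%. quota on 15.2 open → in-quota 1%. → 1%.
Sum: 20% + 37% + 1% = 58%.

58%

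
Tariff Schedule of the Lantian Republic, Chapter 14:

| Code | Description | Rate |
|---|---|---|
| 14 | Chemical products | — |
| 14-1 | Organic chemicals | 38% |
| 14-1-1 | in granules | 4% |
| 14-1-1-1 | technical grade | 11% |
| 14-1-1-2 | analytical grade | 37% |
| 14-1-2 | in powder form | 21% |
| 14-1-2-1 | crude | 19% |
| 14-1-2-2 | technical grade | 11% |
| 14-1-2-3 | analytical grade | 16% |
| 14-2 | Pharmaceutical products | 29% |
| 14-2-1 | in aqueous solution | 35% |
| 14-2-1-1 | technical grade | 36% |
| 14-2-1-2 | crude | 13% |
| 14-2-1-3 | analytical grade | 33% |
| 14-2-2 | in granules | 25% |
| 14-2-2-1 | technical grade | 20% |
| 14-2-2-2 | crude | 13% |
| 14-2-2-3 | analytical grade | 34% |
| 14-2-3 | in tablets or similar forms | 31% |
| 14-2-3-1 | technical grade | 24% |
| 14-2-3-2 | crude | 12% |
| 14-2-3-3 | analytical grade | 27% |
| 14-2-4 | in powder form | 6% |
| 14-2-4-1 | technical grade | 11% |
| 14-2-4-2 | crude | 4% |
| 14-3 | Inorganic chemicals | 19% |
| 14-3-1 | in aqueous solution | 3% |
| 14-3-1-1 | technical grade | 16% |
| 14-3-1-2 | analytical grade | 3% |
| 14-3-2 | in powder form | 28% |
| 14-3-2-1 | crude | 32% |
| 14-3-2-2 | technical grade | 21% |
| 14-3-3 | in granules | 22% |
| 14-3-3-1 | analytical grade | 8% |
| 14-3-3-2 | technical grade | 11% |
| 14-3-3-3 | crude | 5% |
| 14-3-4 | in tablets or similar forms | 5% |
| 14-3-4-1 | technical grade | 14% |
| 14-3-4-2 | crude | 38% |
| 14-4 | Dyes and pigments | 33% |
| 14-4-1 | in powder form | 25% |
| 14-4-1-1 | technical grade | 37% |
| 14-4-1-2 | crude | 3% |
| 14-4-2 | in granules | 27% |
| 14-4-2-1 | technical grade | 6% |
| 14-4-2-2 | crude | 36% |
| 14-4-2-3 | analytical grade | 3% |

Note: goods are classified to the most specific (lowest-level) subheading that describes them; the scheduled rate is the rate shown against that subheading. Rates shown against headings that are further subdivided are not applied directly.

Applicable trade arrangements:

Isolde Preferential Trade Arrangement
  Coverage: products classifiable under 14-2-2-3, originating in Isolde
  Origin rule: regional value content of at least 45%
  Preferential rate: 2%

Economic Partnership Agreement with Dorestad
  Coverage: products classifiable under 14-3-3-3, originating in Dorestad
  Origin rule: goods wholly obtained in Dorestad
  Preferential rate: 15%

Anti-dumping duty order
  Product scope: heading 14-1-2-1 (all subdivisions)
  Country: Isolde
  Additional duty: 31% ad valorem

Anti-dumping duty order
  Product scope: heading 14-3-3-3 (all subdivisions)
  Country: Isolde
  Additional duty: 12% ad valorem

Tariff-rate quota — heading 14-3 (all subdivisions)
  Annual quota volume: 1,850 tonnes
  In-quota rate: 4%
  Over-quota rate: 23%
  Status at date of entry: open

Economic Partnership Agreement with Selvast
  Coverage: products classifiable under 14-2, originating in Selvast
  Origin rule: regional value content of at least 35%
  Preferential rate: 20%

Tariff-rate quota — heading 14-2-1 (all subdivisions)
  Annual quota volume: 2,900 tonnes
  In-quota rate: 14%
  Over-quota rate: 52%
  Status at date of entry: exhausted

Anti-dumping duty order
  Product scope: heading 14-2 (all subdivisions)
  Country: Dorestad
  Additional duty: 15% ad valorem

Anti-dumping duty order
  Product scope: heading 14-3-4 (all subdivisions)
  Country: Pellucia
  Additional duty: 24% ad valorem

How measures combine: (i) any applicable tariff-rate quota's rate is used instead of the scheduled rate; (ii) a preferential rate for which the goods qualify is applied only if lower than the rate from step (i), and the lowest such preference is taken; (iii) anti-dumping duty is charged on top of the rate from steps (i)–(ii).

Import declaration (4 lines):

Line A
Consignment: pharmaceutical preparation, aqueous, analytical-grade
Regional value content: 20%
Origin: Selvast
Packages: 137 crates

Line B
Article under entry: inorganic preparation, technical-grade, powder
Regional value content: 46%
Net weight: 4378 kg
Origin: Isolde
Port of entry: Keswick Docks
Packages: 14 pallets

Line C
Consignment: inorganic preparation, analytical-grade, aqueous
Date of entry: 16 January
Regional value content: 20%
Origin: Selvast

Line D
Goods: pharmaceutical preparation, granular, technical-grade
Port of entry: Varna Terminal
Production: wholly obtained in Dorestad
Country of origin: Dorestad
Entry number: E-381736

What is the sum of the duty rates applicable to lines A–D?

95%

Line A: pharmaceutical → 14-2; aqueous → 14-2-1; analytical-grade → 14-2-1-3. Scheduled 33%. quota on 14-2-1 exhausted → over-quota 52%; Selvast agreement on 14-2: RVC < 35%. → 52%.
Line B: inorganic → 14-3; powder → 14-3-2; technical-grade → 14-3-2-2. Scheduled 21%. quota on 14-3 open → in-quota 4%; Isolde agreement on 14-2-2-3: 14-3-2-2 not covered. → 4%.
Line C: inorganic → 14-3; aqueous → 14-3-1; analytical-grade → 14-3-1-2. Scheduled 3%. quota on 14-3 open → in-quota 4%; Selvast agreement on 14-2: 14-3-1-2 not covered. → 4%.
Line D: pharmaceutical → 14-2; granular → 14-2-2; technical-grade → 14-2-2-1. Scheduled 20%. Dorestad agreement on 14-3-3-3: 14-2-2-1 not covered; anti-dumping (Dorestad, 14-2): +15%; total 20% + 15% = 35%. → 35%.
Sum: 52% + 4% + 4% + 35% = 95%.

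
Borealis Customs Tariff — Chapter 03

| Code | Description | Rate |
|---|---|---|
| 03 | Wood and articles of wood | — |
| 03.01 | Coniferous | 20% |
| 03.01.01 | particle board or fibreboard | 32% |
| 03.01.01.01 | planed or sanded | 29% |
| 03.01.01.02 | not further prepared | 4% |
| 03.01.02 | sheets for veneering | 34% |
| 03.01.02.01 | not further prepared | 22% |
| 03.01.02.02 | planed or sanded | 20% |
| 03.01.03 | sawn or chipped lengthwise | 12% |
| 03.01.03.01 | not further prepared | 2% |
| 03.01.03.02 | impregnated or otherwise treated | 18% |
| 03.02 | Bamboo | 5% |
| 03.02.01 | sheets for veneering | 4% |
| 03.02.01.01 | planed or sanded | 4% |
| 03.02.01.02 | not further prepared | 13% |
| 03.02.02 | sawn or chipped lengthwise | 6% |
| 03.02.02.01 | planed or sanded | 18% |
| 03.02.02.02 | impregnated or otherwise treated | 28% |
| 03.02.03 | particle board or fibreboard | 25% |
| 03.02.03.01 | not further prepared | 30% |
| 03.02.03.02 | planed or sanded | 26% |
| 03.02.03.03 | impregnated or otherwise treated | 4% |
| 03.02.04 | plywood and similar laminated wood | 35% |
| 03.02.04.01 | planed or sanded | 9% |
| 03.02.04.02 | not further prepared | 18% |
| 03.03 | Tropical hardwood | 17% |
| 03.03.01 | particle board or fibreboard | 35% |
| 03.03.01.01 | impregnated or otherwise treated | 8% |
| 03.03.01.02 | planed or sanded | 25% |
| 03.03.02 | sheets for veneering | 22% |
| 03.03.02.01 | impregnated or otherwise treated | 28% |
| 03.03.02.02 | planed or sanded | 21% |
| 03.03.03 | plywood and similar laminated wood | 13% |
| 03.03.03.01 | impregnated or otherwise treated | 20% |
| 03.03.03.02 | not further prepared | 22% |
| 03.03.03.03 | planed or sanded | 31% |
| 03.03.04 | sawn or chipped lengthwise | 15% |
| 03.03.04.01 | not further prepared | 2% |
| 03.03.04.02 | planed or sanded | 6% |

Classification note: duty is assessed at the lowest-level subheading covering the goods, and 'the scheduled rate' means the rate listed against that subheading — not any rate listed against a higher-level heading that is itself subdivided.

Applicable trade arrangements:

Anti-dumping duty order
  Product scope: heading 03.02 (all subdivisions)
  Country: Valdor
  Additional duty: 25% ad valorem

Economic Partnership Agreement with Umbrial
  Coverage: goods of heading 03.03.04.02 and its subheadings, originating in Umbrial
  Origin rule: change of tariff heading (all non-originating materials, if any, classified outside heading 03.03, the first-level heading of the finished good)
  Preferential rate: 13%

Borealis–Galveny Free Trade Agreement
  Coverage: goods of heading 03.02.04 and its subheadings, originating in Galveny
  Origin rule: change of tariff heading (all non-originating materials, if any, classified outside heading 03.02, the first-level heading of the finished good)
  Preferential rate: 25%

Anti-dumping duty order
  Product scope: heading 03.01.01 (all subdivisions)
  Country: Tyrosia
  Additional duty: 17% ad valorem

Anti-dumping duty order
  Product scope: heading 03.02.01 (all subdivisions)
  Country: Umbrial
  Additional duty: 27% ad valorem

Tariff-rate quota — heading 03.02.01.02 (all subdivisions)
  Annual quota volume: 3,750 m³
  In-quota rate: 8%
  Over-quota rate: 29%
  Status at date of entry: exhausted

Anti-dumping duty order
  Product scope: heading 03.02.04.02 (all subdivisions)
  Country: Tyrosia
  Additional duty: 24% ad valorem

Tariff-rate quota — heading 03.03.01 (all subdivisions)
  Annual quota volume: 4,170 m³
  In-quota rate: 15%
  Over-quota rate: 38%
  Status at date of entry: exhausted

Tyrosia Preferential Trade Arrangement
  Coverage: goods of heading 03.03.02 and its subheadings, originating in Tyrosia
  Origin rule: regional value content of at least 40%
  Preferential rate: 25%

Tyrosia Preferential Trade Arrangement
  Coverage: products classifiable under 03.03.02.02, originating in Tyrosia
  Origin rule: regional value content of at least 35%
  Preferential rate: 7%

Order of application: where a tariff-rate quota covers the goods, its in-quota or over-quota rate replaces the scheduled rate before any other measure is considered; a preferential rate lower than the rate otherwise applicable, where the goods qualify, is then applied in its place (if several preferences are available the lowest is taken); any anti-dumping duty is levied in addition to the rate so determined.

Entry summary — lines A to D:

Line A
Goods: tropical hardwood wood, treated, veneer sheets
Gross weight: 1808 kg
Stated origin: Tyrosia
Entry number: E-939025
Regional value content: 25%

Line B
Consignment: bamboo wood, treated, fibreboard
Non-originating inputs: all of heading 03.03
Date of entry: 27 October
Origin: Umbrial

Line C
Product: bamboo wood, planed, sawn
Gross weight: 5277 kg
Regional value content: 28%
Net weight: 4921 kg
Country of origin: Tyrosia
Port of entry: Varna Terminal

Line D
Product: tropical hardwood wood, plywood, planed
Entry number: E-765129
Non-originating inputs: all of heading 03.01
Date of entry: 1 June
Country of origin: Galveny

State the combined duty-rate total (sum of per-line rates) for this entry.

81%

Line A: tropical hardwood → 03.03; veneer sheets → 03.03.02; treated → 03.03.02.01. Scheduled 28%. Tyrosia agreement on 03.03.02: RVC < 40%; Tyrosia agreement on 03.03.02.02: 03.03.02.01 not covered. → 28%.
Line B: bamboo → 03.02; fibreboard → 03.02.03; treated → 03.02.03.03. Scheduled 4%. Umbrial agreement on 03.03.04.02: 03.02.03.03 not covered. → 4%.
Line C: bamboo → 03.02; sawn → 03.02.02; planed → 03.02.02.01. Scheduled 18%. Tyrosia agreement on 03.03.02: 03.02.02.01 not covered; Tyrosia agreement on 03.03.02.02: 03.02.02.01 not covered. → 18%.
Line D: tropical hardwood → 03.03; plywood → 03.03.03; planed → 03.03.03.03. Scheduled 31%. Galveny agreement on 03.02.04: 03.03.03.03 not covered. → 31%.
Sum: 28% + 4% + 18% + 31% = 81%.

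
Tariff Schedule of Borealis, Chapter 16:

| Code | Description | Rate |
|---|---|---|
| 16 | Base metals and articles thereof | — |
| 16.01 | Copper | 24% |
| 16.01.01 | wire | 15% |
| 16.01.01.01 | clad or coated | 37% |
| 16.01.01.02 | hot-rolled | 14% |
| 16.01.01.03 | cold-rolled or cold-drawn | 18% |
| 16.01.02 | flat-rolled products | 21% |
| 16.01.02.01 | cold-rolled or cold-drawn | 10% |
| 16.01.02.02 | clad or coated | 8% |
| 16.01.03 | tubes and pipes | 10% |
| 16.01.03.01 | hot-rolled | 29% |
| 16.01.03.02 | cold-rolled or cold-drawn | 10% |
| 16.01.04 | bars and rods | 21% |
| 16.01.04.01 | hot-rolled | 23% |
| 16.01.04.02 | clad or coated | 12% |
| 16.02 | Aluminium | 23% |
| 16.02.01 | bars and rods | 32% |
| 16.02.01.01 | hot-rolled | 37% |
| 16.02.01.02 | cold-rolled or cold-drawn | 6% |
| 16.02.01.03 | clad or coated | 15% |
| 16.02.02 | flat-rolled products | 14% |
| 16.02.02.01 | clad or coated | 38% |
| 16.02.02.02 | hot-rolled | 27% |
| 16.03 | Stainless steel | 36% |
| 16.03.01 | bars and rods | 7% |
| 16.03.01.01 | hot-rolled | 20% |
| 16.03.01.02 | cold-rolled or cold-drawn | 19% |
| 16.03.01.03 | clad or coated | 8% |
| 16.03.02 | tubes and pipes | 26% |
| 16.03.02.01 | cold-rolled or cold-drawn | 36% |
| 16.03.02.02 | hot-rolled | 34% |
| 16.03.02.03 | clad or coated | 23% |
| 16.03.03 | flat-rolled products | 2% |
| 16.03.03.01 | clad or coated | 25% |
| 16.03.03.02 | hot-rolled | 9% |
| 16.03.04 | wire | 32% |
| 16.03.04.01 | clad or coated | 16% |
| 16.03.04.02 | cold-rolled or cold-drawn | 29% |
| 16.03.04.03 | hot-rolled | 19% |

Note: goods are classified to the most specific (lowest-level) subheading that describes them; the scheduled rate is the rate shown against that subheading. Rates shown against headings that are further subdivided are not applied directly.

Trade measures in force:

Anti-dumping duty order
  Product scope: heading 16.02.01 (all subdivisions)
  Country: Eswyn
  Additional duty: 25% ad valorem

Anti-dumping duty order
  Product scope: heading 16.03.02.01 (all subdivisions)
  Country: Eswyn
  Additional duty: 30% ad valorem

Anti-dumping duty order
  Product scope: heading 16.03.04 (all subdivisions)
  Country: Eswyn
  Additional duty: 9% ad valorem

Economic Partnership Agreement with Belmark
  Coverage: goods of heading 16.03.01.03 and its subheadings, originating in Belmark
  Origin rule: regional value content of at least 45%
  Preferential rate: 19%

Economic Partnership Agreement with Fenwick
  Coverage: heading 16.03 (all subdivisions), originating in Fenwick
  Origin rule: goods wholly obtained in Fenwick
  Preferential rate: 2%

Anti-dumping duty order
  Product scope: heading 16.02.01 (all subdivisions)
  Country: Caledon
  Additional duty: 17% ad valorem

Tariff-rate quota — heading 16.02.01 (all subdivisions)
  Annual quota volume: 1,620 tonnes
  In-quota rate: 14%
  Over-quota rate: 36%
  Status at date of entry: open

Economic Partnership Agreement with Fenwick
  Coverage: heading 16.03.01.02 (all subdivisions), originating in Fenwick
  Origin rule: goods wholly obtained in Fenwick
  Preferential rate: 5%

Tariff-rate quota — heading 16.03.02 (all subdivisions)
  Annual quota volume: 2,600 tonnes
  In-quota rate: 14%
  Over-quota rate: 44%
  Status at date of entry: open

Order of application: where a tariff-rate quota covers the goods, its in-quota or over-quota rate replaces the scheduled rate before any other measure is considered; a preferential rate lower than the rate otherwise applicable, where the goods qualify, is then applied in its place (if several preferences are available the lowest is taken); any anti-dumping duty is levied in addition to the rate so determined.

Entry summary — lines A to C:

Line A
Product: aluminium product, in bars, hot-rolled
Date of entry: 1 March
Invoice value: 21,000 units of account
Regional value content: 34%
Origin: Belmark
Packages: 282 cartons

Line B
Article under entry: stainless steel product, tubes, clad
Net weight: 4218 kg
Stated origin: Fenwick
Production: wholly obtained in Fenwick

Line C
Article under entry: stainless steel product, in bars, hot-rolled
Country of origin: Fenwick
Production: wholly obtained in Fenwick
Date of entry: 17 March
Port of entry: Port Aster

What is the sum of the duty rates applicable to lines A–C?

Line A: aluminium → 16.02; in bars → 16.02.01; hot-rolled → 16.02.01.01. Scheduled 37%. quota on 16.02.01 open → in-quota 14%; Belmark agreement on 16.03.01.03: 16.02.01.01 not covered. → 14%.
Line B: stainless steel → 16.03; tubes → 16.03.02; clad → 16.03.02.03. Scheduled 23%. quota on 16.03.02 open → in-quota 14%; Fenwick agreement on 16.03: wholly obtained → 2% available; Fenwick agreement on 16.03.01.02: 16.03.02.03 not covered; preferential 2%. → 2%.
Line C: stainless steel → 16.03; in bars → 16.03.01; hot-rolled → 16.03.01.01. Scheduled 20%. Fenwick agreement on 16.03: wholly obtained → 2% available; Fenwick agreement on 16.03.01.02: 16.03.01.01 not covered; preferential 2%. → 2%.
Sum: 14% + 2% + 2% = 18%.

18%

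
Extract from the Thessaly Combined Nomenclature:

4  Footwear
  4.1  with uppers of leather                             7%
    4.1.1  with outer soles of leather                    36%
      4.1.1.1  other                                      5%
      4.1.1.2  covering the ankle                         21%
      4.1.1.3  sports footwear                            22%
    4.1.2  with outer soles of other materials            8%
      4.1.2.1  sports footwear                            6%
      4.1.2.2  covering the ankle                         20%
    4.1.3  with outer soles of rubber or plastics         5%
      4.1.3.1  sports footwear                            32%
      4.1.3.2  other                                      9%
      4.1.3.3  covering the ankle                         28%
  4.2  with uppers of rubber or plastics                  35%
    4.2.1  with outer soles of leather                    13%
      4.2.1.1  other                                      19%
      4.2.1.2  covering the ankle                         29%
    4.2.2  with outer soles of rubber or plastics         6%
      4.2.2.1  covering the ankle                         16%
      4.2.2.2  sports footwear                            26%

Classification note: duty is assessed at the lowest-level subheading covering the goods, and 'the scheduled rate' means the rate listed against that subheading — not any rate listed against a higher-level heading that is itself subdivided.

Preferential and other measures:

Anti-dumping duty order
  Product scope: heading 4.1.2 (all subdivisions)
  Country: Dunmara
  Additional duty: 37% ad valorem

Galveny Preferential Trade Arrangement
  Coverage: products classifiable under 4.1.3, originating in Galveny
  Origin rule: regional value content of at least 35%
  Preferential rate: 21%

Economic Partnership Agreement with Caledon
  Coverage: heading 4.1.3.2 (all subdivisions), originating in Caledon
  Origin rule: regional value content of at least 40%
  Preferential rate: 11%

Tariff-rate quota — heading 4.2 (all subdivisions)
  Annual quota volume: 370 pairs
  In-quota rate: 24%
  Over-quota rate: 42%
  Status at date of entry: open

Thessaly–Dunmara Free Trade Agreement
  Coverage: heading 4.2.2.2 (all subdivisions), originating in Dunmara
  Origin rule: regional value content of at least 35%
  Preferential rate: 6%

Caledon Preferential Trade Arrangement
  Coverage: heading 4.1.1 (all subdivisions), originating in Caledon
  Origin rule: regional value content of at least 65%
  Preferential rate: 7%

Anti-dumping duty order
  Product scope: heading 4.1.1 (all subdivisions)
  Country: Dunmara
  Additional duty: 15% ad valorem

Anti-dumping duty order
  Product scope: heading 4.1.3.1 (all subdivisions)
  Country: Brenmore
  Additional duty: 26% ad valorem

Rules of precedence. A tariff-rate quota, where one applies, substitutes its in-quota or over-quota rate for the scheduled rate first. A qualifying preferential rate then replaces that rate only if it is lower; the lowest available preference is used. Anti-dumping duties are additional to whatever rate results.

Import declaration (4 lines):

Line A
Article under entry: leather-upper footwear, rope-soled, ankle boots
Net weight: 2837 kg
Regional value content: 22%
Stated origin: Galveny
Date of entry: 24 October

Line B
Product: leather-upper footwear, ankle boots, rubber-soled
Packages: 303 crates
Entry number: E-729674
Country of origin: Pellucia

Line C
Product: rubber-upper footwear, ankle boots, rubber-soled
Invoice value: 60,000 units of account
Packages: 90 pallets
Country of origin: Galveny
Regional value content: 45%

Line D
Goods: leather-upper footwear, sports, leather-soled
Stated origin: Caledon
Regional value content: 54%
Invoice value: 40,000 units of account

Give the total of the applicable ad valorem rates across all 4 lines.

Line A: leather-upper → 4.1; rope-soled → 4.1.2; ankle boots → 4.1.2.2. Scheduled 20%. Galveny agreement on 4.1.3: 4.1.2.2 not covered. → 20%.
Line B: leather-upper → 4.1; rubber-soled → 4.1.3; ankle boots → 4.1.3.3. Scheduled 28%. No special measure applies. → 28%.
Line C: rubber-upper → 4.2; rubber-soled → 4.2.2; ankle boots → 4.2.2.1. Scheduled 16%. quota on 4.2 open → in-quota 24%; Galveny agreement on 4.1.3: 4.2.2.1 not covered. → 24%.
Line D: leather-upper → 4.1; leather-soled → 4.1.1; sports → 4.1.1.3. Scheduled 22%. Caledon agreement on 4.1.3.2: 4.1.1.3 not covered; Caledon agreement on 4.1.1: RVC < 65%. → 22%.
Sum: 20% + 28% + 24% + 22% = 94%.

94%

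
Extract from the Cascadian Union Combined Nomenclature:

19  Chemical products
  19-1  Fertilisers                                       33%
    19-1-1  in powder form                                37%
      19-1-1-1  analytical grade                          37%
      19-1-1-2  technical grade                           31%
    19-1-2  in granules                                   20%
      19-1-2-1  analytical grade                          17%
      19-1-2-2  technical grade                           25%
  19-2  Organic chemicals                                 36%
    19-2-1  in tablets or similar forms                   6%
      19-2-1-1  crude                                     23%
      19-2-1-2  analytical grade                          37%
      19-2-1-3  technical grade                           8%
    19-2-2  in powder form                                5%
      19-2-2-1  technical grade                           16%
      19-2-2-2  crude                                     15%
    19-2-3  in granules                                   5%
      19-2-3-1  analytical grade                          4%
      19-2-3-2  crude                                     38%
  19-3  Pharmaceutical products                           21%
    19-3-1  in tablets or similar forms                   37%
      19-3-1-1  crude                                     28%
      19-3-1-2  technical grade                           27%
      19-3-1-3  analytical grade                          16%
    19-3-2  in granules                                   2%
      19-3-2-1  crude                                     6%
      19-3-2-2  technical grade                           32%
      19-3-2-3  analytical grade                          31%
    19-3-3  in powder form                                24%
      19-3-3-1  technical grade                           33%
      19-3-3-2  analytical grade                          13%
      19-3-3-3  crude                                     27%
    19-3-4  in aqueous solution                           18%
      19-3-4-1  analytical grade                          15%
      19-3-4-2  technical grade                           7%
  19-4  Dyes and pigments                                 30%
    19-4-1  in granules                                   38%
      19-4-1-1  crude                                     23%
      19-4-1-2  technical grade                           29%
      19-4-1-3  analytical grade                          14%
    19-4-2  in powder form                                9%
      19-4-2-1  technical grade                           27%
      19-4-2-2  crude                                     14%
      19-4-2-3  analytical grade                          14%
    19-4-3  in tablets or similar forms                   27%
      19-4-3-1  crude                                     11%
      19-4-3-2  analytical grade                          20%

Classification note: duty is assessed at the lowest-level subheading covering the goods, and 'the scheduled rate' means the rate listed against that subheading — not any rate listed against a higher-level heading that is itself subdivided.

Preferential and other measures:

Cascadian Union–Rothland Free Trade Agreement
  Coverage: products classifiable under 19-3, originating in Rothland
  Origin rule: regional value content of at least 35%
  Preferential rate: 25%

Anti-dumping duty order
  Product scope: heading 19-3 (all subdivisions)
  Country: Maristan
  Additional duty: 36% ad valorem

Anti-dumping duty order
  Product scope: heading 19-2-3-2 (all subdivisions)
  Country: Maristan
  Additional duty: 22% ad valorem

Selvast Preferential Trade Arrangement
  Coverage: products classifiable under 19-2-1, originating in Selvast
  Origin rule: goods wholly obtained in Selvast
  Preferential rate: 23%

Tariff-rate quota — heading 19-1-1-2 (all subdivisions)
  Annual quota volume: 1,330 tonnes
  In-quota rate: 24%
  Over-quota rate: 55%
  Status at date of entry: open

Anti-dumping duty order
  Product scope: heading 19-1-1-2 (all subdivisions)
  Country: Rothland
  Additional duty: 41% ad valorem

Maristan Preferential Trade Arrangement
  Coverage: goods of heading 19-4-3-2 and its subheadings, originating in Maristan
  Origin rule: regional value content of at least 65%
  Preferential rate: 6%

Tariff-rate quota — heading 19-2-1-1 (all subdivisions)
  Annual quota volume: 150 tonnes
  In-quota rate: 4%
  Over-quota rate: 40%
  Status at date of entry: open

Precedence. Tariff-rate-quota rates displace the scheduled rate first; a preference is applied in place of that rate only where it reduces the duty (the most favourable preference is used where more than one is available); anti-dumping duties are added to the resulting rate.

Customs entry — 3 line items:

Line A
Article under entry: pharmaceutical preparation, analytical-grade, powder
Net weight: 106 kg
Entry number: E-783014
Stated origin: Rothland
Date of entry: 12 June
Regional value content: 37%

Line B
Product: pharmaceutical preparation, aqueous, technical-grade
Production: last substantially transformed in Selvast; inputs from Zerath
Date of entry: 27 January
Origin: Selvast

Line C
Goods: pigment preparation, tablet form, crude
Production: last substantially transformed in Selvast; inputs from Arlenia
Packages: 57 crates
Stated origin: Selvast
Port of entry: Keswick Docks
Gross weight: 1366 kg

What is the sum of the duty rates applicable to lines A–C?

31%

Line A: pharmaceutical → 19-3; powder → 19-3-3; analytical-grade → 19-3-3-2. Scheduled 13%. Rothland agreement on 19-3: RVC ≥ 35% → 25% available; preference 25% not lower than 13% → no reduction. → 13%.
Line B: pharmaceutical → 19-3; aqueous → 19-3-4; technical-grade → 19-3-4-2. Scheduled 7%. Selvast agreement on 19-2-1: 19-3-4-2 not covered. → 7%.
Line C: pigment → 19-4; tablet form → 19-4-3; crude → 19-4-3-1. Scheduled 11%. Selvast agreement on 19-2-1: 19-4-3-1 not covered. → 11%.
Sum: 13% + 7% + 11% = 31%.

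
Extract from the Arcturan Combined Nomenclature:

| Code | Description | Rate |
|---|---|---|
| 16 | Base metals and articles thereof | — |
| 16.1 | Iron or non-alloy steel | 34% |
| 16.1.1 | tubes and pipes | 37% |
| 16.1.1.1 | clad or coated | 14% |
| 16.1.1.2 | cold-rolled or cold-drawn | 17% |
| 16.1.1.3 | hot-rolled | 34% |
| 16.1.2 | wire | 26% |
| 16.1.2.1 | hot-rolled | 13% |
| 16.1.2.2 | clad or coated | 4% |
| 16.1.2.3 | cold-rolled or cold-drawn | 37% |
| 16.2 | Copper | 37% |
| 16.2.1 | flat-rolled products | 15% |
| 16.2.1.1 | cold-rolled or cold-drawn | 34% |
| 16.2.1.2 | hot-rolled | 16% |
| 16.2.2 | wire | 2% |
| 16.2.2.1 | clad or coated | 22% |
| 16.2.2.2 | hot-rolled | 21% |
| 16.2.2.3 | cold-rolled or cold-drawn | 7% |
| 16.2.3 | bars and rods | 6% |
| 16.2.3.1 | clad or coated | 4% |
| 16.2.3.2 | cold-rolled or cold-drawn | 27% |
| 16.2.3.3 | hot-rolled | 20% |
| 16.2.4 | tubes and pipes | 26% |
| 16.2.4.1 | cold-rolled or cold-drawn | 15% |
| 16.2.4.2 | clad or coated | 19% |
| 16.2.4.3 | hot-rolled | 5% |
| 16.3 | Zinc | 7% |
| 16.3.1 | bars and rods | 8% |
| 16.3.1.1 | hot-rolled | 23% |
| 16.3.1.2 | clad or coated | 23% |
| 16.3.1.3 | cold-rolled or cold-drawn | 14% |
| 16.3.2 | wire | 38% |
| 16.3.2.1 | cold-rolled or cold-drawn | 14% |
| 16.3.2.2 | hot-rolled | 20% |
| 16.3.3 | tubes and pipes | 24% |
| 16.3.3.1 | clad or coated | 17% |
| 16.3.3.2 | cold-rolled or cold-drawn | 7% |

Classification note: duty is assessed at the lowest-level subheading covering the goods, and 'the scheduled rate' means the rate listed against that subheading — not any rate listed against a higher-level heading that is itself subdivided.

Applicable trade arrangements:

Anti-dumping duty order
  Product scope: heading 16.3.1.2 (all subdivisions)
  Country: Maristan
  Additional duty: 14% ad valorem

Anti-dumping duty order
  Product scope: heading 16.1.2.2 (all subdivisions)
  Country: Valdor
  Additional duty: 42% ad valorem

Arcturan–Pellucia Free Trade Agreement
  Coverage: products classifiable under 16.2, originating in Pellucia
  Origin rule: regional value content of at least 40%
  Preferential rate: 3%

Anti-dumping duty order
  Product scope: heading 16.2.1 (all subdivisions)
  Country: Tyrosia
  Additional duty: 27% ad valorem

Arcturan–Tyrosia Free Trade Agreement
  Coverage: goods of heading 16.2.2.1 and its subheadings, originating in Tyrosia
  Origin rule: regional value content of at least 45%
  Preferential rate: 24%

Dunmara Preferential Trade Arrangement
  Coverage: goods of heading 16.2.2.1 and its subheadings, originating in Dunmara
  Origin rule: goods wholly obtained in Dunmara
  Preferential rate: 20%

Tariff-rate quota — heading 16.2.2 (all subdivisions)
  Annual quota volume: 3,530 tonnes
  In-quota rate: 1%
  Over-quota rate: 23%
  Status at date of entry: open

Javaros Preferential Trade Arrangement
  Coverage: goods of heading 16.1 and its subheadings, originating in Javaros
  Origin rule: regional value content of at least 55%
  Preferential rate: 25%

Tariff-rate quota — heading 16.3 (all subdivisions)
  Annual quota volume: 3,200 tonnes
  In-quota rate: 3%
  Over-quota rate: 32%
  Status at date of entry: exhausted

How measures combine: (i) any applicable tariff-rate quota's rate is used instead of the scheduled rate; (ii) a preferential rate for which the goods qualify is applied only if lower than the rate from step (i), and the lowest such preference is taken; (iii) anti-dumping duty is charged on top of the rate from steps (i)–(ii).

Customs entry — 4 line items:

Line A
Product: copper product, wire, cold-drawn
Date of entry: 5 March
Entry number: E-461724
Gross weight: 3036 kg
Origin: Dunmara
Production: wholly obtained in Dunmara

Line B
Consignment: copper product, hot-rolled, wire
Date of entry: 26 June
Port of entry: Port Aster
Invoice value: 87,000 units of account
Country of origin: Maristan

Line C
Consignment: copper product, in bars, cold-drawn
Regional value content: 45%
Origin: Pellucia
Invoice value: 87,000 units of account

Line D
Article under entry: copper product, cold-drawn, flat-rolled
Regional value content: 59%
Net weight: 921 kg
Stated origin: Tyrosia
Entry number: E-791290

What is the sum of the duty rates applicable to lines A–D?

Line A: copper → 16.2; wire → 16.2.2; cold-drawn → 16.2.2.3. Scheduled 7%. quota on 16.2.2 open → in-quota 1%; Dunmara agreement on 16.2.2.1: 16.2.2.3 not covered. → 1%.
Line B: copper → 16.2; wire → 16.2.2; hot-rolled → 16.2.2.2. Scheduled 21%. quota on 16.2.2 open → in-quota 1%. → 1%.
Line C: copper → 16.2; in bars → 16.2.3; cold-drawn → 16.2.3.2. Scheduled 27%. Pellucia agreement on 16.2: RVC ≥ 40% → 3% available; preferential 3%. → 3%.
Line D: copper → 16.2; flat-rolled → 16.2.1; cold-drawn → 16.2.1.1. Scheduled 34%. Tyrosia agreement on 16.2.2.1: 16.2.1.1 not covered; anti-dumping (Tyrosia, 16.2.1): +27%; total 34% + 27% = 61%. → 61%.
Sum: 1% + 1% + 3% + 61% = 66%.

66%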